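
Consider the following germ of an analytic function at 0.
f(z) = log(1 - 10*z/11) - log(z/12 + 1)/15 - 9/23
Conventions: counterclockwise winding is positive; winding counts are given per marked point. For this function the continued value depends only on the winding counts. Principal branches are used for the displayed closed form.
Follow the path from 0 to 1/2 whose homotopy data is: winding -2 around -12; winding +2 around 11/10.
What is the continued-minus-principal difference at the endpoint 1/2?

Continued minus principal equals (64/15)*pi*i.

The rational part is single-valued and drops out of the difference; each branch term changes only by its own monodromy.
(1)*log(1 - z/(11/10)): each positive loop around 11/10 adds 2*pi*i to the log, so winding +2 contributes (1)*(2)*2*pi*i = (4)*pi*i.
(-1/15)*log(1 - z/(-12)): each positive loop around -12 adds 2*pi*i to the log, so winding -2 contributes (-1/15)*(-2)*2*pi*i = (4/15)*pi*i.
Summing the contributions at z = 1/2 gives (64/15)*pi*i.


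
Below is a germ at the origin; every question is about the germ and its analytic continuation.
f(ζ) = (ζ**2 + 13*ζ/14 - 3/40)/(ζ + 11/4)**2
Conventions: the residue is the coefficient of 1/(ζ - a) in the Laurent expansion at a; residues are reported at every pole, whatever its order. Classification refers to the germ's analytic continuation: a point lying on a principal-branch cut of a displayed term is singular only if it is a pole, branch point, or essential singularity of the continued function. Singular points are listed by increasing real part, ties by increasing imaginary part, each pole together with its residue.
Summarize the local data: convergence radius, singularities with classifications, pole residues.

Radius of convergence at 0: 11/4.
At -11/4: a pole of order 2; residue -32/7.

Denominator factor (ζ + 11/4)^2: pole of order 2 at -11/4, modulus 11/4.
The radius of convergence is the smallest modulus among the singular points: 11/4.
At the order-2 pole -11/4 set g(ζ) = (ζ - (-11/4))^2*f(ζ) = ζ**2 + 13*ζ/14 - 3/40.
Order-2 pole: residue = g'(a); g'(-11/4) = -32/7, so the residue is -32/7.


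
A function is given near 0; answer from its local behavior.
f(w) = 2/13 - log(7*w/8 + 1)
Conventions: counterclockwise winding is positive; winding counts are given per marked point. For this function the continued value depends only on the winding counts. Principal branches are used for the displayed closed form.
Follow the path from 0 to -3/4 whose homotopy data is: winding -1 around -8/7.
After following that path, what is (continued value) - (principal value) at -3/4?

The rational part is single-valued and drops out of the difference; each branch term changes only by its own monodromy.
(-1)*log(1 - w/(-8/7)): each positive loop around -8/7 adds 2*pi*i to the log, so winding -1 contributes (-1)*(-1)*2*pi*i = (2)*pi*i.
Summing the contributions at w = -3/4 gives (2)*pi*i.

Continued minus principal equals (2)*pi*i.


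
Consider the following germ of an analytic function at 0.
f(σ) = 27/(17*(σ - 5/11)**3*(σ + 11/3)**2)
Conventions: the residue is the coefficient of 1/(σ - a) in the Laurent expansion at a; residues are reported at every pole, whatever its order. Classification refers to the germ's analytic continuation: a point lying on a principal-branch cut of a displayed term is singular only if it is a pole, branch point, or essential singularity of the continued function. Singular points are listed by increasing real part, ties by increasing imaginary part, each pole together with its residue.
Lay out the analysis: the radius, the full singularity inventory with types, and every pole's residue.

Denominator factor (σ - 5/11)^3: pole of order 3 at 5/11, modulus 5/11.
Denominator factor (σ + 11/3)^2: pole of order 2 at -11/3, modulus 11/3.
The radius of convergence is the smallest modulus among the singular points: 5/11.
At the order-2 pole -11/3 set g(σ) = (σ - (-11/3))^2*f(σ) = 27/(17*(σ - 5/11)**3).
Order-2 pole: residue = g'(a); g'(-11/3) = -96059601/5815734272, so the residue is -96059601/5815734272.
At the order-3 pole 5/11 set g(σ) = (σ - (5/11))^3*f(σ) = 27/(17*(σ + 11/3)**2).
Order-3 pole: residue = g''(a)/2; g''(5/11) = 96059601/2907867136, so the residue is 96059601/5815734272.
List the singular points by increasing real part (a conjugate pair: the negative imaginary part first).

Radius of convergence at 0: 5/11.
At -11/3: a pole of order 2; residue -96059601/5815734272.
At 5/11: a pole of order 3; residue 96059601/5815734272.


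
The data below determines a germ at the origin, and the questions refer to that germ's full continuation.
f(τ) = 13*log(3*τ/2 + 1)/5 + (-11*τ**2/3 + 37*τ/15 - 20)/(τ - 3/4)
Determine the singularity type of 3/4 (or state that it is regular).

The denominator factor τ - 3/4 vanishes at 3/4 and appears to the power 1; the numerator there equals -1617/80, nonzero, and no other factor vanishes.
The branch terms are analytic at this point.
Hence a pole whose order is the multiplicity, 1.

The point is a pole of order 1.


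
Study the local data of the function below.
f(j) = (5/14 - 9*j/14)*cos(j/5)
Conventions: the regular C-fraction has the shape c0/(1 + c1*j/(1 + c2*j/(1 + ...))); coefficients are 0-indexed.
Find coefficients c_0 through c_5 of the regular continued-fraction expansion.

The regular C-fraction coefficients are [5/14, 9/5, -163/90, 1/90, 3/326, 2919/1630].

Taylor coefficients (expand at 0): a_0 = 5/14, a_1 = -9/14, a_2 = -1/140, a_3 = 9/700, a_4 = 1/42000, a_5 = -3/70000.
c0 = a_0 = 5/14. Peel one level at a time: if S = 1 + c*j/S' with S'(0) = 1, then c is the j-coefficient of S and S' = c*j/(S - 1).
S_1 = c0/f = 1 + (9/5)*j + (163/50)*j^2 + ...; c1 = 9/5.
S_2 = c1*j/(S_1 - 1) = 1 + (-163/90)*j + (163/8100)*j^2 + ...; c2 = -163/90.
S_3 = c2*j/(S_2 - 1) = 1 + (1/90)*j + (-1/9780)*j^2 + ...; c3 = 1/90.
S_4 = c3*j/(S_3 - 1) = 1 + (3/326)*j + (-8757/531380)*j^2 + ...; c4 = 3/326.
S_5 = c4*j/(S_4 - 1) = 1 + (2919/1630)*j + ...; c5 = 2919/1630.


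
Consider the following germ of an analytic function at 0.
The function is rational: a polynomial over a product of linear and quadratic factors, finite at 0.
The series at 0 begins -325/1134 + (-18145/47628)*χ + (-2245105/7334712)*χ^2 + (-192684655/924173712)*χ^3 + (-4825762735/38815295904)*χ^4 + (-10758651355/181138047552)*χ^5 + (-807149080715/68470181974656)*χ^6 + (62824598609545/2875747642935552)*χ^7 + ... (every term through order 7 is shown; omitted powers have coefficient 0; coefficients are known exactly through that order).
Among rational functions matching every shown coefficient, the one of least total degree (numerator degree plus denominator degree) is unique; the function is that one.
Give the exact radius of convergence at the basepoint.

No rational of total degree below 5 reproduces all 8 coefficients; solving the [2/3] Pade equations on them gives f(χ) = (-17*χ**2/33 - 9*χ/10 + 13/9)/((χ - 7/2)*(χ - 6/5)**2), whose expansion matches every shown term.
Denominator factor (χ - 7/2): pole of order 1 at 7/2, modulus 7/2.
Denominator factor (χ - 6/5)^2: pole of order 2 at 6/5, modulus 6/5.
The radius of convergence is the smallest modulus among the singular points: 6/5.

The radius of convergence is 6/5.


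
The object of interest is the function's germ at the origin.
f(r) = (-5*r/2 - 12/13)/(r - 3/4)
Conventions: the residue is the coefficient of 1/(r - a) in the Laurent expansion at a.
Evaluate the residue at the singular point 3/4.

At the order-1 pole 3/4 set g(r) = (r - (3/4))*f(r) = -5*r/2 - 12/13.
Simple pole: residue = g(a) at a = 3/4, which is -291/104.

The residue is -291/104.


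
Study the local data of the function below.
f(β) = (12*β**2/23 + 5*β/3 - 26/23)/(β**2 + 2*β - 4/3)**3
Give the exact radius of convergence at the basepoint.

The radius of convergence is -1 + (1/3)*sqrt(21).

Denominator factor (β**2 + 2*β - 4/3)^3: discriminant 28/3, real irrational roots -1 + (1/3)*sqrt(21) and -1 - (1/3)*sqrt(21); poles of order 3, moduli -1 + (1/3)*sqrt(21) and 1 + (1/3)*sqrt(21).
The radius of convergence is the smallest modulus among the singular points: -1 + (1/3)*sqrt(21).


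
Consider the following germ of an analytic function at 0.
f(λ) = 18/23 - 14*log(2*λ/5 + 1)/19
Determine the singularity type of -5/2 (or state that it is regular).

The point is a logarithmic branch point.

The term (-14/19)*log(1 - λ/(-5/2)) has argument 1 - -5/2/(-5/2) = 0 at -5/2: a logarithmic (infinitely-sheeted) branch point; the remaining terms are analytic or single-valued there.


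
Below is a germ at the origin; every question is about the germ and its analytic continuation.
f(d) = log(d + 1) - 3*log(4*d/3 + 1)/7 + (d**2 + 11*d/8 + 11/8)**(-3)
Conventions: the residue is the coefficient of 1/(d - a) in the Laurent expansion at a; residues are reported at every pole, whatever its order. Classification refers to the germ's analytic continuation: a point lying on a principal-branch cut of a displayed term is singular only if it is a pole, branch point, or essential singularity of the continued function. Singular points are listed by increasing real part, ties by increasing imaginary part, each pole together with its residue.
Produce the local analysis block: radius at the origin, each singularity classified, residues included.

Denominator factor (d**2 + 11*d/8 + 11/8)^3: discriminant -231/64, complex-conjugate roots (-11/16) + ((1/16)*sqrt(231))*i and (-11/16) - ((1/16)*sqrt(231))*i; poles of order 3, moduli (1/4)*sqrt(22) and (1/4)*sqrt(22).
Branch term (1)*log(1 - d/(-1)): its argument vanishes at d = -1, a logarithmic branch point, modulus 1.
Branch term (-3/7)*log(1 - d/(-3/4)): its argument vanishes at d = -3/4, a logarithmic branch point, modulus 3/4.
The radius of convergence is the smallest modulus among the singular points: 3/4.
The branch terms are analytic at (-11/16) - ((1/16)*sqrt(231))*i and contribute nothing to the residue; only the rational part matters.
The factor d**2 + 11*d/8 + 11/8 splits as (d - a)(d - a') with a = (-11/16) - ((1/16)*sqrt(231))*i, a' = (-11/16) + ((1/16)*sqrt(231))*i. At the order-3 pole a set g(d) = (d - a)^3*(rational part) = [1] / (d - a')^3.
Order-3 pole: residue = g''(a)/2; g''((-11/16) - ((1/16)*sqrt(231))*i) = ((131072/4108797)*sqrt(231))*i, so the residue is ((65536/4108797)*sqrt(231))*i.
The branch terms are analytic at (-11/16) + ((1/16)*sqrt(231))*i and contribute nothing to the residue; only the rational part matters.
The factor d**2 + 11*d/8 + 11/8 splits as (d - a)(d - a') with a = (-11/16) + ((1/16)*sqrt(231))*i, a' = (-11/16) - ((1/16)*sqrt(231))*i. At the order-3 pole a set g(d) = (d - a)^3*(rational part) = [1] / (d - a')^3.
Order-3 pole: residue = g''(a)/2; g''((-11/16) + ((1/16)*sqrt(231))*i) = -((131072/4108797)*sqrt(231))*i, so the residue is -((65536/4108797)*sqrt(231))*i.
List the singular points by increasing real part (a conjugate pair: the negative imaginary part first).

Radius of convergence at 0: 3/4.
At -1: a logarithmic branch point.
At -3/4: a logarithmic branch point.
At (-11/16) - ((1/16)*sqrt(231))*i: a pole of order 3; residue ((65536/4108797)*sqrt(231))*i.
At (-11/16) + ((1/16)*sqrt(231))*i: a pole of order 3; residue -((65536/4108797)*sqrt(231))*i.


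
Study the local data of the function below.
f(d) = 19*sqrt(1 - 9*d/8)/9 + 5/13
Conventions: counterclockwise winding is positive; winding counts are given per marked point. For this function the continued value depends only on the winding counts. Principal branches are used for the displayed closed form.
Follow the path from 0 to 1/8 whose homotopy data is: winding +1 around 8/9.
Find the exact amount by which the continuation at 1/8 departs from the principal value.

Continued minus principal equals -(19/36)*sqrt(55).

The rational part is single-valued and drops out of the difference; each branch term changes only by its own monodromy.
(19/9)*sqrt(1 - d/(8/9)): winding +1 is odd, the square root flips sign, contributing -2*(19/9)*sqrt(1 - (1/8)/(8/9)) = -2*(19/9)*sqrt(55/64) = -(19/36)*sqrt(55).
Summing the contributions at d = 1/8 gives -(19/36)*sqrt(55).


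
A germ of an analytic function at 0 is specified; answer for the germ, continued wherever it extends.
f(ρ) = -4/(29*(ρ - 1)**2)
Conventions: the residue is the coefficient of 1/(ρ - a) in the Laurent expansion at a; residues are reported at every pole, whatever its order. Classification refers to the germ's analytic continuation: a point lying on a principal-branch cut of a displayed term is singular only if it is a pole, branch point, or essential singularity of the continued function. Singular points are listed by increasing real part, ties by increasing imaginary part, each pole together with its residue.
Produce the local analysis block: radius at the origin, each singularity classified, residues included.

Denominator factor (ρ - 1)^2: pole of order 2 at 1, modulus 1.
The radius of convergence is the smallest modulus among the singular points: 1.
At the order-2 pole 1 set g(ρ) = (ρ - (1))^2*f(ρ) = -4/29.
Order-2 pole: residue = g'(a); g'(1) = 0, so the residue is 0.

Radius of convergence at 0: 1.
At 1: a pole of order 2; residue 0.


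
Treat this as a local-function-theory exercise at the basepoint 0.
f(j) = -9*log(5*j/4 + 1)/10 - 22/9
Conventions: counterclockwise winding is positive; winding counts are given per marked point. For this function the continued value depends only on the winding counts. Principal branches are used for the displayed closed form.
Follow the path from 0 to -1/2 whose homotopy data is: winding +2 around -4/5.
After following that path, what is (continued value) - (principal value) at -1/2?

The rational part is single-valued and drops out of the difference; each branch term changes only by its own monodromy.
(-9/10)*log(1 - j/(-4/5)): each positive loop around -4/5 adds 2*pi*i to the log, so winding +2 contributes (-9/10)*(2)*2*pi*i = -(18/5)*pi*i.
Summing the contributions at j = -1/2 gives -(18/5)*pi*i.

Continued minus principal equals -(18/5)*pi*i.


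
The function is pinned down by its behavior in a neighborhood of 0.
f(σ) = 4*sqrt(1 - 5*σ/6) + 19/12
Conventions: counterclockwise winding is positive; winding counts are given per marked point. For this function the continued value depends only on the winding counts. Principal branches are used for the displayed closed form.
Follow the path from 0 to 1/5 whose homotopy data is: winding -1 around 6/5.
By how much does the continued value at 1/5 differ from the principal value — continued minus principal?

Continued minus principal equals -(4/3)*sqrt(30).

The rational part is single-valued and drops out of the difference; each branch term changes only by its own monodromy.
(4)*sqrt(1 - σ/(6/5)): winding -1 is odd, the square root flips sign, contributing -2*(4)*sqrt(1 - (1/5)/(6/5)) = -2*(4)*sqrt(5/6) = -(4/3)*sqrt(30).
Summing the contributions at σ = 1/5 gives -(4/3)*sqrt(30).


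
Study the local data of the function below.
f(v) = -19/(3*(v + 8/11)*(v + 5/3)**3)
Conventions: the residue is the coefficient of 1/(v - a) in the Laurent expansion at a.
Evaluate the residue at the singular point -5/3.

The residue is 227601/29791.

At the order-3 pole -5/3 set g(v) = (v - (-5/3))^3*f(v) = -19/(3*(v + 8/11)).
Order-3 pole: residue = g''(a)/2; g''(-5/3) = 455202/29791, so the residue is 227601/29791.


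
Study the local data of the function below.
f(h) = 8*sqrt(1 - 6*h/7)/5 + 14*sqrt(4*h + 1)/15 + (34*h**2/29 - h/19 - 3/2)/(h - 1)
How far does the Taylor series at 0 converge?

Denominator factor (h - 1): pole of order 1 at 1, modulus 1.
Branch term (14/15)*sqrt(1 - h/(-1/4)): its argument vanishes at h = -1/4, a square-root branch point, modulus 1/4.
Branch term (8/5)*sqrt(1 - h/(7/6)): its argument vanishes at h = 7/6, a square-root branch point, modulus 7/6.
The radius of convergence is the smallest modulus among the singular points: 1/4.

The radius of convergence is 1/4.


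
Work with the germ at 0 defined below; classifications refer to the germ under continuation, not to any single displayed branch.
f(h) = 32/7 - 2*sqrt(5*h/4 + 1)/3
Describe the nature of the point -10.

There is no denominator, hence no pole anywhere.
Branch term sqrt(1 - h/(-4/5)): argument at -10 is -23/2, nonzero, so -10 is not its branch point (a point on a principal cut is still regular for the continued germ).
So the germ continues analytically to -10.

The point is a regular point.


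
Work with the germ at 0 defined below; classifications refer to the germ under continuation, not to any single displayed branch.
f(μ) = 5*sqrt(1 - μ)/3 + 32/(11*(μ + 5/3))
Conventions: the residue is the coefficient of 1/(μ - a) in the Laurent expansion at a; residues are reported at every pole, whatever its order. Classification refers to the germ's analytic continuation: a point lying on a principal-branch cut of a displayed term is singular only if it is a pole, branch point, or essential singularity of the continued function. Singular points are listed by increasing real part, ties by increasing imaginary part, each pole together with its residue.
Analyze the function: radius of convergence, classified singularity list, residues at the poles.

Denominator factor (μ + 5/3): pole of order 1 at -5/3, modulus 5/3.
Branch term (5/3)*sqrt(1 - μ/(1)): its argument vanishes at μ = 1, a square-root branch point, modulus 1.
The radius of convergence is the smallest modulus among the singular points: 1.
The branch term is analytic at -5/3 and contributes nothing to the residue; only the rational part matters.
At the order-1 pole -5/3 set g(μ) = (μ - (-5/3))*(rational part) = 32/11.
Simple pole: residue = g(a) at a = -5/3, which is 32/11.
List the singular points by increasing real part (a conjugate pair: the negative imaginary part first).

Radius of convergence at 0: 1.
At -5/3: a pole of order 1; residue 32/11.
At 1: an algebraic (square-root) branch point.


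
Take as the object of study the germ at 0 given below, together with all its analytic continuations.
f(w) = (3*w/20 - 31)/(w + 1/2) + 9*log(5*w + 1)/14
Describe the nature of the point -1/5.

The term (9/14)*log(1 - w/(-1/5)) has argument 1 - -1/5/(-1/5) = 0 at -1/5: a logarithmic (infinitely-sheeted) branch point; the remaining terms are analytic or single-valued there.

The point is a logarithmic branch point.


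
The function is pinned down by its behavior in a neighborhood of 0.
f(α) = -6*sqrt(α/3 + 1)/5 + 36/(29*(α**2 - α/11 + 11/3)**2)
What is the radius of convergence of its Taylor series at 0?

Denominator factor (α**2 - α/11 + 11/3)^2: discriminant -5321/363, complex-conjugate roots (1/22) + ((1/66)*sqrt(15963))*i and (1/22) - ((1/66)*sqrt(15963))*i; poles of order 2, moduli (1/3)*sqrt(33) and (1/3)*sqrt(33).
Branch term (-6/5)*sqrt(1 - α/(-3)): its argument vanishes at α = -3, a square-root branch point, modulus 3.
The radius of convergence is the smallest modulus among the singular points: (1/3)*sqrt(33).

The radius of convergence is (1/3)*sqrt(33).


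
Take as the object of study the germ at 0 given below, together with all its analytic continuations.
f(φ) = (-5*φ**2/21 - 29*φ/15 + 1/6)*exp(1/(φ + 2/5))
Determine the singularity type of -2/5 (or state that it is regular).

The point is an essential singularity.

The exponent 1/(φ - (-2/5)) has a pole at -2/5, so exp(1/(φ - (-2/5))) takes every nonzero value near it: an essential singularity (not a pole of any order).


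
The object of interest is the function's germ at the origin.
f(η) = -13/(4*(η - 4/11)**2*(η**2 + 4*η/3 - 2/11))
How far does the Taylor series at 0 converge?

The radius of convergence is -2/3 + (1/33)*sqrt(682).

Denominator factor (η**2 + 4*η/3 - 2/11): discriminant 248/99, real irrational roots -2/3 + (1/33)*sqrt(682) and -2/3 - (1/33)*sqrt(682); poles of order 1, moduli -2/3 + (1/33)*sqrt(682) and 2/3 + (1/33)*sqrt(682).
Denominator factor (η - 4/11)^2: pole of order 2 at 4/11, modulus 4/11.
The radius of convergence is the smallest modulus among the singular points: -2/3 + (1/33)*sqrt(682).


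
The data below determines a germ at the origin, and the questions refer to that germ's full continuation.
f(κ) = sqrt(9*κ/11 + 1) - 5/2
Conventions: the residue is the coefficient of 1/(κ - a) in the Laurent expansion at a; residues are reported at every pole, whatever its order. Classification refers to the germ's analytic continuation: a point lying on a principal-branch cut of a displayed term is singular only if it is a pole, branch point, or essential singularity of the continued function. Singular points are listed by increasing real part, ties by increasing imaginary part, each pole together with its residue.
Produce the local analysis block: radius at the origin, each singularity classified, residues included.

Branch term (1)*sqrt(1 - κ/(-11/9)): its argument vanishes at κ = -11/9, a square-root branch point, modulus 11/9.
The radius of convergence is the smallest modulus among the singular points: 11/9.

Radius of convergence at 0: 11/9.
At -11/9: an algebraic (square-root) branch point.


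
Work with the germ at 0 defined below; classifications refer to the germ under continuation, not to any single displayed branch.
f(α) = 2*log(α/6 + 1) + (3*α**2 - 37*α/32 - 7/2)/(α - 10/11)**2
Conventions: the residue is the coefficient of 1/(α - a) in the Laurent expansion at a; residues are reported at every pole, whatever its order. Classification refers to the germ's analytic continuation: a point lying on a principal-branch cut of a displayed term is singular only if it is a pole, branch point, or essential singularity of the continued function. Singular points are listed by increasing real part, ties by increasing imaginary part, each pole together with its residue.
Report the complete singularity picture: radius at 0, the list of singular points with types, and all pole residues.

Denominator factor (α - 10/11)^2: pole of order 2 at 10/11, modulus 10/11.
Branch term (2)*log(1 - α/(-6)): its argument vanishes at α = -6, a logarithmic branch point, modulus 6.
The radius of convergence is the smallest modulus among the singular points: 10/11.
The branch term is analytic at 10/11 and contributes nothing to the residue; only the rational part matters.
At the order-2 pole 10/11 set g(α) = (α - (10/11))^2*(rational part) = 3*α**2 - 37*α/32 - 7/2.
Order-2 pole: residue = g'(a); g'(10/11) = 1513/352, so the residue is 1513/352.
List the singular points by increasing real part (a conjugate pair: the negative imaginary part first).

Radius of convergence at 0: 10/11.
At -6: a logarithmic branch point.
At 10/11: a pole of order 2; residue 1513/352.


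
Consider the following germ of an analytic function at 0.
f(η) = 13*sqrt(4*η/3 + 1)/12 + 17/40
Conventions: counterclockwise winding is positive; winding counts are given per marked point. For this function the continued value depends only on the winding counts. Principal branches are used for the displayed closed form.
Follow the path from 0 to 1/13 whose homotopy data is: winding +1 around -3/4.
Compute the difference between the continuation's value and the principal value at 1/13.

Continued minus principal equals -(1/18)*sqrt(1677).

The rational part is single-valued and drops out of the difference; each branch term changes only by its own monodromy.
(13/12)*sqrt(1 - η/(-3/4)): winding +1 is odd, the square root flips sign, contributing -2*(13/12)*sqrt(1 - (1/13)/(-3/4)) = -2*(13/12)*sqrt(43/39) = -(1/18)*sqrt(1677).
Summing the contributions at η = 1/13 gives -(1/18)*sqrt(1677).


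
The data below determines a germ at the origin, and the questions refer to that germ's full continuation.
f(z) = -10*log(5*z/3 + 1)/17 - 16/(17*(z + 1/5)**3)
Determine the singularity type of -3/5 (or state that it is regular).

The term (-10/17)*log(1 - z/(-3/5)) has argument 1 - -3/5/(-3/5) = 0 at -3/5: a logarithmic (infinitely-sheeted) branch point; the remaining terms are analytic or single-valued there.

The point is a logarithmic branch point.


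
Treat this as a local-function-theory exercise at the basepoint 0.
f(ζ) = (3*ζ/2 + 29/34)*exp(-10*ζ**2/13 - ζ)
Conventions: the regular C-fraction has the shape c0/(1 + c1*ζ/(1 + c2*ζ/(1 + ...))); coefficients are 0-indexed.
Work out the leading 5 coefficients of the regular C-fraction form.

Taylor coefficients (expand at 0): a_0 = 29/34, a_1 = 11/17, a_2 = -1529/884, a_3 = 73/663, a_4 = 119105/137904.
c0 = a_0 = 29/34. Peel one level at a time: if S = 1 + c*ζ/S' with S'(0) = 1, then c is the ζ-coefficient of S and S' = c*ζ/(S - 1).
S_1 = c0/f = 1 + (-22/29)*ζ + (56925/21866)*ζ^2 + ...; c1 = -22/29.
S_2 = c1*ζ/(S_1 - 1) = 1 + (5175/1508)*ζ + (622409/89232)*ζ^2 + ...; c2 = 5175/1508.
S_3 = c2*ζ/(S_2 - 1) = 1 + (-18049861/8880300)*ζ + (-1183454305727/1516533232500)*ζ^2 + ...; c3 = -18049861/8880300.
S_4 = c3*ζ/(S_3 - 1) = 1 + (-40808769163/106291896975)*ζ + ...; c4 = -40808769163/106291896975.

The regular C-fraction coefficients are [29/34, -22/29, 5175/1508, -18049861/8880300, -40808769163/106291896975].


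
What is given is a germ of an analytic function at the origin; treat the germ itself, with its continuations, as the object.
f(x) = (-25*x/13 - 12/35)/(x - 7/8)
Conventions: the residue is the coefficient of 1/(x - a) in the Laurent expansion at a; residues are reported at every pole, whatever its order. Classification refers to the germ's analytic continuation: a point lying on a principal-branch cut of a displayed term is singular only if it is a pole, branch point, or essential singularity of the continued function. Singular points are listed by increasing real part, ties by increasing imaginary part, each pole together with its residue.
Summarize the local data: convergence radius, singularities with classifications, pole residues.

Denominator factor (x - 7/8): pole of order 1 at 7/8, modulus 7/8.
The radius of convergence is the smallest modulus among the singular points: 7/8.
At the order-1 pole 7/8 set g(x) = (x - (7/8))*f(x) = -25*x/13 - 12/35.
Simple pole: residue = g(a) at a = 7/8, which is -7373/3640.

Radius of convergence at 0: 7/8.
At 7/8: a pole of order 1; residue -7373/3640.


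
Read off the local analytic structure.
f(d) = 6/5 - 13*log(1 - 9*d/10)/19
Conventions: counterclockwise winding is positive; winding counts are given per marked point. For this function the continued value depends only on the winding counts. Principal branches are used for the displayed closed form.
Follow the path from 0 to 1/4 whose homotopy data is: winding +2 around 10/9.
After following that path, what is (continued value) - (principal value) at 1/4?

Continued minus principal equals -(52/19)*pi*i.

The rational part is single-valued and drops out of the difference; each branch term changes only by its own monodromy.
(-13/19)*log(1 - d/(10/9)): each positive loop around 10/9 adds 2*pi*i to the log, so winding +2 contributes (-13/19)*(2)*2*pi*i = -(52/19)*pi*i.
Summing the contributions at d = 1/4 gives -(52/19)*pi*i.


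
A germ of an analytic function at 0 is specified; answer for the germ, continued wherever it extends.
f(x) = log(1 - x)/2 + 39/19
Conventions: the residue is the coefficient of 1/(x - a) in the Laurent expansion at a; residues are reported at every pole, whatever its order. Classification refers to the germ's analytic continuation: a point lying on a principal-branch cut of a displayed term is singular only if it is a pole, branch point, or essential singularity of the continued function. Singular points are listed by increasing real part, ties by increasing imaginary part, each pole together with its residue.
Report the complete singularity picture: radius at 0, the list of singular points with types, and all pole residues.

Radius of convergence at 0: 1.
At 1: a logarithmic branch point.

Branch term (1/2)*log(1 - x/(1)): its argument vanishes at x = 1, a logarithmic branch point, modulus 1.
The radius of convergence is the smallest modulus among the singular points: 1.


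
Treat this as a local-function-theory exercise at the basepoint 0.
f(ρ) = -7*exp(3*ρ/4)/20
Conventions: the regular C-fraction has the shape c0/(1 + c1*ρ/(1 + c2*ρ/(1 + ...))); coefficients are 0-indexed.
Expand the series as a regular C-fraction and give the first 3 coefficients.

Taylor coefficients (expand at 0): a_0 = -7/20, a_1 = -21/80, a_2 = -63/640.
c0 = a_0 = -7/20. Peel one level at a time: if S = 1 + c*ρ/S' with S'(0) = 1, then c is the ρ-coefficient of S and S' = c*ρ/(S - 1).
S_1 = c0/f = 1 + (-3/4)*ρ + (9/32)*ρ^2 + ...; c1 = -3/4.
S_2 = c1*ρ/(S_1 - 1) = 1 + (3/8)*ρ + ...; c2 = 3/8.

The regular C-fraction coefficients are [-7/20, -3/4, 3/8].


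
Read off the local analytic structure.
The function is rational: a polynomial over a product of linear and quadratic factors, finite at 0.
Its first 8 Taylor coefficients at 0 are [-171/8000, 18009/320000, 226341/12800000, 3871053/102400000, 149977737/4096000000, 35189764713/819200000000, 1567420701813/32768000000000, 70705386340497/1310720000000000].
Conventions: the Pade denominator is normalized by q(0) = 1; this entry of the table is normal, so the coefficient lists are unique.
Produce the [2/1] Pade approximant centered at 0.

Taylor coefficients needed (read off): a_0 = -171/8000, a_1 = 18009/320000, a_2 = 226341/12800000, a_3 = 3871053/102400000.
Write the denominator as Q(z) = 1 + q1*z. Requiring Q*f - P = O(z^4) with deg P <= 2 kills the coefficients of z^3..z^3 in Q*f:
  z^3: a_3 + q1*a_2 = 0, i.e. 3871053/102400000 + (226341/12800000)*q1 = 0.
Solving this linear system: q1 = -430117/201192.
The numerator is Q*f truncated at degree 2: P0 = a_0 = -171/8000; P1 = a_1 + q1*a_0 = 34194099/335320000; P2 = a_2 + q1*a_1 = -86035509/838300000.

The Pade approximant has numerator coefficients [-171/8000, 34194099/335320000, -86035509/838300000]; denominator coefficients [1, -430117/201192].


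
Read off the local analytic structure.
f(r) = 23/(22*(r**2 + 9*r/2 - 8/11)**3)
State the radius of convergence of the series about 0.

The radius of convergence is -9/4 + (1/44)*sqrt(11209).

Denominator factor (r**2 + 9*r/2 - 8/11)^3: discriminant 1019/44, real irrational roots -9/4 + (1/44)*sqrt(11209) and -9/4 - (1/44)*sqrt(11209); poles of order 3, moduli -9/4 + (1/44)*sqrt(11209) and 9/4 + (1/44)*sqrt(11209).
The radius of convergence is the smallest modulus among the singular points: -9/4 + (1/44)*sqrt(11209).


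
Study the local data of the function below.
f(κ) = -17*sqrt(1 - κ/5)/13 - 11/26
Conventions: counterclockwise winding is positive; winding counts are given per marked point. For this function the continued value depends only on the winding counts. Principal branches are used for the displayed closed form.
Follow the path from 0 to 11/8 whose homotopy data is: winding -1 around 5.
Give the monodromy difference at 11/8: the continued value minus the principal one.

The rational part is single-valued and drops out of the difference; each branch term changes only by its own monodromy.
(-17/13)*sqrt(1 - κ/(5)): winding -1 is odd, the square root flips sign, contributing -2*(-17/13)*sqrt(1 - (11/8)/(5)) = -2*(-17/13)*sqrt(29/40) = (17/130)*sqrt(290).
Summing the contributions at κ = 11/8 gives (17/130)*sqrt(290).

Continued minus principal equals (17/130)*sqrt(290).


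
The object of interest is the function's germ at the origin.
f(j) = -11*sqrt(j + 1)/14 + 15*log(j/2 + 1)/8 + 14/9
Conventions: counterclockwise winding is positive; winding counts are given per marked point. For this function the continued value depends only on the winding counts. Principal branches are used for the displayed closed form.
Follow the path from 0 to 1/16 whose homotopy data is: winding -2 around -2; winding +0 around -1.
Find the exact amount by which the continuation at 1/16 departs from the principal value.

Continued minus principal equals -(15/2)*pi*i.

The rational part is single-valued and drops out of the difference; each branch term changes only by its own monodromy.
(-11/14)*sqrt(1 - j/(-1)): winding +0 is even, the square root returns to the same sheet, contribution 0.
(15/8)*log(1 - j/(-2)): each positive loop around -2 adds 2*pi*i to the log, so winding -2 contributes (15/8)*(-2)*2*pi*i = -(15/2)*pi*i.
Summing the contributions at j = 1/16 gives -(15/2)*pi*i.


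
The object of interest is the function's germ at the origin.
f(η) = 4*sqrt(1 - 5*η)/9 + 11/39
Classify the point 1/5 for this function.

The term (4/9)*sqrt(1 - η/(1/5)) has argument 1 - 1/5/(1/5) = 0 at 1/5: a square-root (algebraic, two-sheeted) branch point; the remaining terms are analytic or single-valued there.

The point is an algebraic (square-root) branch point.


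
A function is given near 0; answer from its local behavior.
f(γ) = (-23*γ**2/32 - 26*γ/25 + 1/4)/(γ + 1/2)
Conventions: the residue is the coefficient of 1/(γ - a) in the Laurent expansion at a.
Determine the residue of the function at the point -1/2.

The residue is 1889/3200.

At the order-1 pole -1/2 set g(γ) = (γ - (-1/2))*f(γ) = -23*γ**2/32 - 26*γ/25 + 1/4.
Simple pole: residue = g(a) at a = -1/2, which is 1889/3200.


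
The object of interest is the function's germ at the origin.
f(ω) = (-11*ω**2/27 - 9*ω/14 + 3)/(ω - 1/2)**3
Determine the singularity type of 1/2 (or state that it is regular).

The point is a pole of order 3.

The denominator factor ω - 1/2 vanishes at 1/2 and appears to the power 3; the numerator there equals 487/189, nonzero, and no other factor vanishes.
Hence a pole whose order is the multiplicity, 3.


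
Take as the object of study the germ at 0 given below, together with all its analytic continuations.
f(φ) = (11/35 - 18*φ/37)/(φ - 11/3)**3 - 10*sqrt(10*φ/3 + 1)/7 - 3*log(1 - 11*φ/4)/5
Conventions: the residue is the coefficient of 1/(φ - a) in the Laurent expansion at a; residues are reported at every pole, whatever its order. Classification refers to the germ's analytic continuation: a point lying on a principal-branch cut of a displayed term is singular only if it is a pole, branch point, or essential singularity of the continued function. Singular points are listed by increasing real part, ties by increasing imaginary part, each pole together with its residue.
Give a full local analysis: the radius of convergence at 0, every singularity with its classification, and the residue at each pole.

Radius of convergence at 0: 3/10.
At -3/10: an algebraic (square-root) branch point.
At 4/11: a logarithmic branch point.
At 11/3: a pole of order 3; residue 0.

Denominator factor (φ - 11/3)^3: pole of order 3 at 11/3, modulus 11/3.
Branch term (-10/7)*sqrt(1 - φ/(-3/10)): its argument vanishes at φ = -3/10, a square-root branch point, modulus 3/10.
Branch term (-3/5)*log(1 - φ/(4/11)): its argument vanishes at φ = 4/11, a logarithmic branch point, modulus 4/11.
The radius of convergence is the smallest modulus among the singular points: 3/10.
The branch terms are analytic at 11/3 and contribute nothing to the residue; only the rational part matters.
At the order-3 pole 11/3 set g(φ) = (φ - (11/3))^3*(rational part) = 11/35 - 18*φ/37.
Order-3 pole: residue = g''(a)/2; g''(11/3) = 0, so the residue is 0.
List the singular points by increasing real part (a conjugate pair: the negative imaginary part first).


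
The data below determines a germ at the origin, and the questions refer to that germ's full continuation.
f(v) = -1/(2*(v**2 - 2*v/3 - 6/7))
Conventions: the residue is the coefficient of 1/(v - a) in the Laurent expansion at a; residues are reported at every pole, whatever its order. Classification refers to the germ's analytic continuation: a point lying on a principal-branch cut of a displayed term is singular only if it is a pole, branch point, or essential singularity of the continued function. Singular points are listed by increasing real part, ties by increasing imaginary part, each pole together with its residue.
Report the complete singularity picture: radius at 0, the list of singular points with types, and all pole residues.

Radius of convergence at 0: -1/3 + (1/21)*sqrt(427).
At 1/3 - (1/21)*sqrt(427): a pole of order 1; residue (3/244)*sqrt(427).
At 1/3 + (1/21)*sqrt(427): a pole of order 1; residue -(3/244)*sqrt(427).

Denominator factor (v**2 - 2*v/3 - 6/7): discriminant 244/63, real irrational roots 1/3 + (1/21)*sqrt(427) and 1/3 - (1/21)*sqrt(427); poles of order 1, moduli 1/3 + (1/21)*sqrt(427) and -1/3 + (1/21)*sqrt(427).
The radius of convergence is the smallest modulus among the singular points: -1/3 + (1/21)*sqrt(427).
The factor v**2 - 2*v/3 - 6/7 splits as (v - a)(v - a') with a = 1/3 - (1/21)*sqrt(427), a' = 1/3 + (1/21)*sqrt(427). At the order-1 pole a set g(v) = (v - a)*f(v) = [-1/2] / (v - a').
Simple pole: residue = g(a) at a = 1/3 - (1/21)*sqrt(427), which is (3/244)*sqrt(427).
The factor v**2 - 2*v/3 - 6/7 splits as (v - a)(v - a') with a = 1/3 + (1/21)*sqrt(427), a' = 1/3 - (1/21)*sqrt(427). At the order-1 pole a set g(v) = (v - a)*f(v) = [-1/2] / (v - a').
Simple pole: residue = g(a) at a = 1/3 + (1/21)*sqrt(427), which is -(3/244)*sqrt(427).
List the singular points by increasing real part (a conjugate pair: the negative imaginary part first).


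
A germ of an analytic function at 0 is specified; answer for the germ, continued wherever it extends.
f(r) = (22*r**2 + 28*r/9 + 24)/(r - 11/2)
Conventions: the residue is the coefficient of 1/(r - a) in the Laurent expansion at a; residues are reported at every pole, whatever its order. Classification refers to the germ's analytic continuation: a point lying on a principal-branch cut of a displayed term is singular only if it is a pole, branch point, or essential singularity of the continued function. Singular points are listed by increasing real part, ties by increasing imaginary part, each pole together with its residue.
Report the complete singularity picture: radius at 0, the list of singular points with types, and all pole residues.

Denominator factor (r - 11/2): pole of order 1 at 11/2, modulus 11/2.
The radius of convergence is the smallest modulus among the singular points: 11/2.
At the order-1 pole 11/2 set g(r) = (r - (11/2))*f(r) = 22*r**2 + 28*r/9 + 24.
Simple pole: residue = g(a) at a = 11/2, which is 12719/18.

Radius of convergence at 0: 11/2.
At 11/2: a pole of order 1; residue 12719/18.


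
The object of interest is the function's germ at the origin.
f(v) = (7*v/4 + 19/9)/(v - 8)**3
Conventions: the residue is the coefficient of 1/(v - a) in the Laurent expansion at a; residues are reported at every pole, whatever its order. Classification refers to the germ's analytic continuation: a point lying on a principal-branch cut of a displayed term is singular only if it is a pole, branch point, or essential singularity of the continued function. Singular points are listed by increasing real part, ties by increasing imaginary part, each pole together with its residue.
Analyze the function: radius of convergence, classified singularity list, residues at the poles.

Denominator factor (v - 8)^3: pole of order 3 at 8, modulus 8.
The radius of convergence is the smallest modulus among the singular points: 8.
At the order-3 pole 8 set g(v) = (v - (8))^3*f(v) = 7*v/4 + 19/9.
Order-3 pole: residue = g''(a)/2; g''(8) = 0, so the residue is 0.

Radius of convergence at 0: 8.
At 8: a pole of order 3; residue 0.


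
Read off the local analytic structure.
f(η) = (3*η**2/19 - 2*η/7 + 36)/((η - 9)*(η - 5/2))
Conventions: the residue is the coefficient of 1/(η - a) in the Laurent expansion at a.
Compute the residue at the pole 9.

At the order-1 pole 9 set g(η) = (η - (9))*f(η) = (3*η**2/19 - 2*η/7 + 36)/(η - 5/2).
Simple pole: residue = g(a) at a = 9, which is 12294/1729.

The residue is 12294/1729.


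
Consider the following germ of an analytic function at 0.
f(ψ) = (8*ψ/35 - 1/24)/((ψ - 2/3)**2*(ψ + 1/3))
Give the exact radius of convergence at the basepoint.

The radius of convergence is 1/3.

Denominator factor (ψ - 2/3)^2: pole of order 2 at 2/3, modulus 2/3.
Denominator factor (ψ + 1/3): pole of order 1 at -1/3, modulus 1/3.
The radius of convergence is the smallest modulus among the singular points: 1/3.


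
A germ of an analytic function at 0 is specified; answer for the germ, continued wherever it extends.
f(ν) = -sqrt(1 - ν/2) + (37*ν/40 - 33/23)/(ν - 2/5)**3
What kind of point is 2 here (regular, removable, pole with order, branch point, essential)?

The term (-1)*sqrt(1 - ν/(2)) has argument 1 - 2/(2) = 0 at 2: a square-root (algebraic, two-sheeted) branch point; the remaining terms are analytic or single-valued there.

The point is an algebraic (square-root) branch point.
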